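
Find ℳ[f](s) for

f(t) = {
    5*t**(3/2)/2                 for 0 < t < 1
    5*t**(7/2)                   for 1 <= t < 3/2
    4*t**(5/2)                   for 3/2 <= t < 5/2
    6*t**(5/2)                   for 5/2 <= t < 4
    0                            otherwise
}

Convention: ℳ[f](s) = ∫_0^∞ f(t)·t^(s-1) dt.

(-8*(3/2)**(s + 5/2)*(2*s + 3)*(2*s + 7) + 10*(3/2)**(s + 7/2)*(2*s + 3)*(2*s + 5) + 12*4**(s + 5/2)*(2*s + 3)*(2*s + 7) - 4*(5/2)**(s + 5/2)*(2*s + 3)*(2*s + 7) - 10*(2*s + 3)*(2*s + 5) + 5*(2*s + 5)*(2*s + 7))/((2*s + 3)*(2*s + 5)*(2*s + 7))
  Re(s) > -3/2

decompose at 1, 3/2, 5/2; ℳ[f](s) sums the 4 pieces' integrals
the [0, 1) slice contributes ∫ 5*t**(3/2)/2·t^(s-1) dt
segment 1 to 3/2 holds 5*t**(7/2); add its integral
∫ over [3/2, 5/2) of 4*t**(5/2)·t^(s-1) joins the sum
piece [5/2, 4): integrate 6*t**(5/2) against the kernel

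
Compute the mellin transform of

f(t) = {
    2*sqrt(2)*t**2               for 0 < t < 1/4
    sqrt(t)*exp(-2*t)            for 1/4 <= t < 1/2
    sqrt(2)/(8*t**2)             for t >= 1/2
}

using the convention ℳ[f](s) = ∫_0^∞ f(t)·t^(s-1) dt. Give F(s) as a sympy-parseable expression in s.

2**(-2*s - 3)*(2**(s + 5/2)*(-s - 2) + 2**(s + 5/2)*(s - 2)*(s + 2)*uppergamma(s + 1/2, 1/2) - 2**(s + 5/2)*(s - 2)*(s + 2)*uppergamma(s + 1/2, 1) + sqrt(2)*(s - 2))/((s - 2)*(s + 2))
  -2 < Re(s) < 2

remove the shared t-power first: 2*sqrt(2)*t**(3/2) on [0, 1/4); exp(-2*t) on [1/4, 1/2); sqrt(2)/(8*t**(5/2)) on [1/2, ∞)
undo the common scale on t: t**(3/2) on [0, 1/2); exp(-t) on [1/2, 1); t**(-5/2) on [1, ∞)
f breaks at 1/4, 1/2 into 3 integrals to sum
between 0 and 1/4 the integrand is 2*sqrt(2)*t**2·t^(s-1)
for t in [1/4, 1/2): the term is ∫ sqrt(t)*exp(-2*t)·t^(s-1)
the [1/2, ∞) slice contributes ∫ sqrt(2)/(8*t**2)·t^(s-1) dt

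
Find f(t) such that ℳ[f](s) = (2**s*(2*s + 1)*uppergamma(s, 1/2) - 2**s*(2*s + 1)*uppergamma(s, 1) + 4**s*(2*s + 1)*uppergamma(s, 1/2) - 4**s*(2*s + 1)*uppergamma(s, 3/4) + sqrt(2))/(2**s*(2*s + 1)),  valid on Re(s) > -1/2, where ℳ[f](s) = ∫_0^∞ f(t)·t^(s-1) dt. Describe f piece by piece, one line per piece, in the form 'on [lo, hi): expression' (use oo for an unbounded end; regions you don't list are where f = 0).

on [0, 1/2): sqrt(t)
on [1/2, 1): exp(-t)
on [1, 3/2): exp(-t/2)

linearity at 1/2, 1 turns ℳ[f](s) into 3 summed integrals
on [0, 1/2): add ∫ sqrt(t)·t^(s-1) dt
for t in [1/2, 1): the term is ∫ exp(-t)·t^(s-1)
on [1, 3/2): add ∫ exp(-t/2)·t^(s-1) dt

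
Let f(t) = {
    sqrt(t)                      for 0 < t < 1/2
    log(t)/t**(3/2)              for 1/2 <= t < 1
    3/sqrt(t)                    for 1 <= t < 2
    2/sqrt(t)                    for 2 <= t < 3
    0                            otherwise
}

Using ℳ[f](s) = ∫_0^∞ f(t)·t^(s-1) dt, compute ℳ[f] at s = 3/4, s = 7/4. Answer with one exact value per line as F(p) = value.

F(3/4) = 2**(3/4)*(-310*2**(1/4) - 60*log(2) + 89 + 90*sqrt(2) + 180*6**(1/4))/45
F(7/4) = 2**(3/4)*(-828*2**(1/4) + 72*sqrt(2) + 180*log(2) + 216*6**(1/4) + 725)/90

reversing the power substitution: t on [0, sqrt(2)/2); log(t**2)/t**3 on [sqrt(2)/2, 1); 3/t on [1, sqrt(2)); …
the shared t-power comes off first: t**2 on [0, sqrt(2)/2); log(t**2)/t**2 on [sqrt(2)/2, 1); 3 on [1, sqrt(2)); …
invert the power substitution to get t on [0, 1/2); log(t)/t on [1/2, 1); 3 on [1, 2); …
treat the 4 regions marked off by 1/2, 1, 2 separately and sum
on [0, 1/2) integrate f = sqrt(t) against the kernel
segment [1/2, 1) carries log(t)/t**(3/2); integrate it
the [1, 2) slice contributes ∫ 3/sqrt(t)·t^(s-1) dt
segment [2, 3) carries 2/sqrt(t); integrate it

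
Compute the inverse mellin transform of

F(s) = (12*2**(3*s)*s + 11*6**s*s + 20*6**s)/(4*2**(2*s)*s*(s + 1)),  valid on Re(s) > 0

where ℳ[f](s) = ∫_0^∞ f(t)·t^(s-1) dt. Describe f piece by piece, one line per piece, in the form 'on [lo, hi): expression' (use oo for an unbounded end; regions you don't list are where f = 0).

on [0, 3/2): 5
on [3/2, 2): 3*t/2

treat the 2 regions marked off by 3/2 separately and sum
the [0, 3/2) slice contributes ∫ 5·t^(s-1) dt
piece [3/2, 2): integrate 3*t/2 against the kernel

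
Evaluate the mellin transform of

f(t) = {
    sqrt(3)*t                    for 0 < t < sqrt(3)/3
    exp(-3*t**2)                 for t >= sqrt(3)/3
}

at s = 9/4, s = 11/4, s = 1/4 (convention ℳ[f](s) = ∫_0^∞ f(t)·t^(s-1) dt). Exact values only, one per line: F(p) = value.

F(9/4) = 3**(7/8)*(13*uppergamma(9/8, 1) + 8)/234
F(11/4) = 3**(5/8)*(15*uppergamma(11/8, 1) + 8)/270
F(1/4) = 3**(7/8)*(5*uppergamma(1/8, 1) + 8)/30

invert the power substitution to get sqrt(3)*sqrt(t) on [0, 1/3); exp(-3*t) on [1/3, ∞)
undo the common scale on t: sqrt(t) on [0, 1); exp(-t) on [1, ∞)
the 2 pieces separated at sqrt(3)/3 each add one integral
between 0 and sqrt(3)/3 the integrand is sqrt(3)*t·t^(s-1)
[sqrt(3)/3, ∞) adds the kernel integral of exp(-3*t**2)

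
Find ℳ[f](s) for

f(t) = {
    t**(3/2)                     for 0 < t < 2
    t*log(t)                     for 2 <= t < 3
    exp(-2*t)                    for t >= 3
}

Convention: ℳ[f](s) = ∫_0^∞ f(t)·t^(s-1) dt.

breakpoints 2, 3: one integral from each of the 3 segments
the [0, 2) slice contributes ∫ t**(3/2)·t^(s-1) dt
the [2, 3) slice contributes ∫ t*log(t)·t^(s-1) dt
for t in [3, ∞): the term is ∫ exp(-2*t)·t^(s-1)

(-12**s*s*(2*s + 3)*log(4) - 12**s*(2*s + 3)*log(4) + 12**s*(4*s + 6) + 12**s*sqrt(2)*(4*s**2 + 8*s + 4) + 3*18**s*s*(2*s + 3)*log(3) + 18**s*(-6*s - 9) + 3*18**s*(2*s + 3)*log(3) + 3**s*(2*s + 3)*(s**2 + 2*s + 1)*uppergamma(s, 6))/(6**s*(2*s + 3)*(s**2 + 2*s + 1))
  Re(s) > -3/2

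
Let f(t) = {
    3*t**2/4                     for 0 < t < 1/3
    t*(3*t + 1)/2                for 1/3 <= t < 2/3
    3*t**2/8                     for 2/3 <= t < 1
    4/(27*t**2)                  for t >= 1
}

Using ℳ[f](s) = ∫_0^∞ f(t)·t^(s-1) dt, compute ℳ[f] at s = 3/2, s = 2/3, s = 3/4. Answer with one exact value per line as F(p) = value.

invert the common scale on t to get 3*t**2 on [0, 1/6); t*(6*t + 1) on [1/6, 1/3); 3*t**2/2 on [1/3, 1/2); …
back out the shared t-power: 3*t on [0, 1/6); 6*t + 1 on [1/6, 1/3); 3*t/2 on [1/3, 1/2); …
the common scale on t comes off first: t on [0, 1/2); 2*t + 1 on [1/2, 1); t/2 on [1, 3/2); …
linearity at 1/3, 2/3, 1 turns ℳ[f](s) into 4 summed integrals
∫ 3*t**2/4·t^(s-1) over [0, 1/3)
∫ t*(3*t + 1)/2·t^(s-1) over [1/3, 2/3)
over [2/3, 1), the kernel integral of 3*t**2/8 enters the sum
on [1, ∞): add ∫ 4/(27*t**2)·t^(s-1) dt

F(3/2) = -19*sqrt(3)/1890 + 58*sqrt(6)/945 + 305/756
F(2/3) = 3**(1/3)*(-378 + 725*3**(2/3) + 1116*2**(2/3))/8640
F(3/4) = 3**(1/4)*(-2610 + 5299*3**(3/4) + 7740*2**(3/4))/62370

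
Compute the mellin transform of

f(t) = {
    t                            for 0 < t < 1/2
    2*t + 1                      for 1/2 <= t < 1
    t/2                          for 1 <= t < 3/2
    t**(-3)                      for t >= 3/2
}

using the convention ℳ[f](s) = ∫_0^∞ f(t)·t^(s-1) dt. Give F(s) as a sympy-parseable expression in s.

(270*2**s*s**2 - 702*2**s*s - 324*2**s + 49*3**s*s**2 - 275*3**s*s - 162*s**2 + 378*s + 324)/(108*2**s*s*(s**2 - 2*s - 3))
  -1 < Re(s) < 3

f breaks at 1/2, 1, 3/2 into 4 integrals to sum
on [0, 1/2) integrate f = t against the kernel
∫ over [1/2, 1) of (2*t + 1)·t^(s-1) joins the sum
on [1, 3/2) integrate f = t/2 against the kernel
∫ over [3/2, ∞) of t**(-3)·t^(s-1) joins the sum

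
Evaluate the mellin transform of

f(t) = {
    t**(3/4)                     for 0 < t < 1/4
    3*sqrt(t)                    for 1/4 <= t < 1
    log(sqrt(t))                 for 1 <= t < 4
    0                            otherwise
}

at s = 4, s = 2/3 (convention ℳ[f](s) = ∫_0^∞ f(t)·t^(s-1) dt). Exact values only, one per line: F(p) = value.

remove the power substitution first: t**(3/2) on [0, 1/2); 3*t on [1/2, 1); log(t) on [1, 2)
slice at 1/4, 1, transform all 3 pieces, and sum them
over [0, 1/4), the kernel integral of t**(3/4) enters the sum
on [1/4, 1): add ∫ 3*sqrt(t)·t^(s-1) dt
∫ log(sqrt(t))·t^(s-1) over [1, 4)

F(4) = -5609/768 + sqrt(2)/4864 + 64*log(2)
F(2/3) = -9*2**(1/3)/4 - 9*2**(2/3)/28 + 3*2**(1/6)/34 + 3*2**(1/3)*log(2) + 207/56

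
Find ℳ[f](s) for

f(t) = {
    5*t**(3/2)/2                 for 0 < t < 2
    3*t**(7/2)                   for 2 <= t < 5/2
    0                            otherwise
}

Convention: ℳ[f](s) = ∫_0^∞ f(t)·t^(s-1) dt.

(5*2**(s + 3/2)*(2*s + 7) - 6*2**(s + 7/2)*(2*s + 3) + 6*(5/2)**(s + 7/2)*(2*s + 3))/((2*s + 3)*(2*s + 7))
  Re(s) > -3/2

split f at 2: ℳ[f](s) collects 2 kernel integrals
∫ 5*t**(3/2)/2·t^(s-1) over [0, 2)
∫ over [2, 5/2) of 3*t**(7/2)·t^(s-1) joins the sum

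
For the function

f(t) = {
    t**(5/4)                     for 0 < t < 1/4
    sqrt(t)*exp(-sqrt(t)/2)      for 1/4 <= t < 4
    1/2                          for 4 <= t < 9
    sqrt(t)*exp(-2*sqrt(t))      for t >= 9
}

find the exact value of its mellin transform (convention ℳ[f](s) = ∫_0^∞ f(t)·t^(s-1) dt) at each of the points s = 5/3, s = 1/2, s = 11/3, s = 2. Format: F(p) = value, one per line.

undo the power substitution: t**(5/2) on [0, 1/2); t*exp(-t/2) on [1/2, 2); 1/2 on [2, 3); …
peel off the shared t-power: t**(3/2) on [0, 1/2); exp(-t/2) on [1/2, 2); 1/(2*t) on [2, 3); …
slice at 1/4, 4, 9, transform all 4 pieces, and sum them
piece [0, 1/4): integrate t**(5/4) against the kernel
∫ sqrt(t)*exp(-sqrt(t)/2)·t^(s-1) over [1/4, 4)
for t in [4, 9): the term is ∫ 1/2·t^(s-1)
segment 9 to ∞ holds sqrt(t)*exp(-2*sqrt(t)); add its integral

F(5/3) = -32*2**(1/3)*uppergamma(13/3, 1) - 12*2**(1/3)/5 + 3*2**(1/6)/560 + 2**(2/3)*uppergamma(13/3, 6)/16 + 81*3**(1/3)/10 + 32*2**(1/3)*uppergamma(13/3, 1/4)
F(1/2) = -16*exp(-1) + 7*exp(-6)/2 + sqrt(2)/28 + 1 + 10*exp(-1/4)
F(11/3) = -512*2**(1/3)*uppergamma(25/3, 1) - 192*2**(1/3)/11 + 3*2**(1/6)/15104 + 2**(2/3)*uppergamma(25/3, 6)/256 + 6561*3**(1/3)/22 + 512*2**(1/3)*uppergamma(25/3, 1/4)
F(2) = -4160*exp(-1) + sqrt(2)/416 + 345*exp(-6)/2 + 65/4 + 7889*exp(-1/4)/4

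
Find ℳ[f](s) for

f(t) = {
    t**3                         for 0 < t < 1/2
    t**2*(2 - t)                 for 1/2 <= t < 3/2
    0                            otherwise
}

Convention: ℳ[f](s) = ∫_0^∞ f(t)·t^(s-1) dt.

peel off the shared t-power: t on [0, 1/2); 2 - t on [1/2, 3/2)
split f at 1/2: ℳ[f](s) collects 2 kernel integrals
segment [0, 1/2) carries t**3; integrate it
[1/2, 3/2) adds the kernel integral of t**2*(2 - t)

(9*3**s*(s + 2) + 36*3**s - 2*s - 8)/(8*2**s*(s + 2)*(s + 3))
  Re(s) > -3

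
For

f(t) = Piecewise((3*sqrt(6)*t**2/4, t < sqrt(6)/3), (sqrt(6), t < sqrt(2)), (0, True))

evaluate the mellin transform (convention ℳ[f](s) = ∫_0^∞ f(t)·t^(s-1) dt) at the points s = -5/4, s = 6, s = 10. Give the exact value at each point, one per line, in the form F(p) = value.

F(-5/4) = 2**(7/8)*3**(1/8)*(11 - 2*3**(3/8))/5
F(6) = 211*sqrt(6)/162
F(10) = 11636*sqrt(6)/3645

reversing the shared t-power: 3*sqrt(6)*t**3/4 on [0, sqrt(6)/3); sqrt(6)*t on [sqrt(6)/3, sqrt(2))
reversing the power substitution: 3*sqrt(6)*t**(3/2)/4 on [0, 2/3); sqrt(6)*sqrt(t) on [2/3, 2)
invert the common scale on t to get t**(3/2) on [0, 1); 2*sqrt(t) on [1, 3)
breakpoints sqrt(6)/3: one integral from each of the 2 segments
between 0 and sqrt(6)/3 the integrand is 3*sqrt(6)*t**2/4·t^(s-1)
∫ over [sqrt(6)/3, sqrt(2)) of sqrt(6)·t^(s-1) joins the sum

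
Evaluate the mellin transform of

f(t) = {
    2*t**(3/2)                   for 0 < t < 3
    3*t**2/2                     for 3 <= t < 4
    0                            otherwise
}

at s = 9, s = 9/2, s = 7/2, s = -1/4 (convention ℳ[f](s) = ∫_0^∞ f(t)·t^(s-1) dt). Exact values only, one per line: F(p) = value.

integrate the 2 segments split at 3, then add the results
segment [0, 3) carries 2*t**(3/2); integrate it
on [3, 4): add ∫ 3*t**2/2·t^(s-1) dt

F(9) = 78732*sqrt(3)/7 + 12051471/22
F(9/2) = 27735/13 - 2187*sqrt(3)/13
F(7/2) = 36066/55 - 729*sqrt(3)/11
F(-1/4) = -18*3**(3/4)/7 + 24*3**(1/4)/5 + 48*sqrt(2)/7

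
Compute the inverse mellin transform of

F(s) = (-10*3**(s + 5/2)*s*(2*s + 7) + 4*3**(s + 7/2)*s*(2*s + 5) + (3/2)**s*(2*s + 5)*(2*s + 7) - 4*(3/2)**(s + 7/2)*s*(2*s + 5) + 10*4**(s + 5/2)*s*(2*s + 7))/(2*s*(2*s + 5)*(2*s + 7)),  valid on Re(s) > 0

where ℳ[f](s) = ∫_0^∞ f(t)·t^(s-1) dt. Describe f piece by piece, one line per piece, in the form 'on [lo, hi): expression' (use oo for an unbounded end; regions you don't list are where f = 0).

cuts at 3/2, 3: linearity sums the 3 kernel integrals
[0, 3/2) adds the kernel integral of 1/2
segment 3/2 to 3 holds t**(7/2); add its integral
∫ over [3, 4) of 5*t**(5/2)/2·t^(s-1) joins the sum

on [0, 3/2): 1/2
on [3/2, 3): t**(7/2)
on [3, 4): 5*t**(5/2)/2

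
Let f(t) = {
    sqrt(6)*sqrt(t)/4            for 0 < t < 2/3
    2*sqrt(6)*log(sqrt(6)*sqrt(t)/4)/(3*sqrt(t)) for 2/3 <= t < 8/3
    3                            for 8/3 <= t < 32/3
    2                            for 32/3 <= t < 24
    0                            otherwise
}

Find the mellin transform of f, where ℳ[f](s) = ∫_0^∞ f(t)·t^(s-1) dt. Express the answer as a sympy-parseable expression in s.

invert the common scale on t to get sqrt(t)/2 on [0, 1); 2*log(sqrt(t)/2)/sqrt(t) on [1, 4); 3 on [4, 16); …
invert the power substitution to get t/2 on [0, 1); 2*log(t/2)/t on [1, 2); 3 on [2, 4); …
undo the common scale on t: t on [0, 1/2); log(t)/t on [1/2, 1); 3 on [1, 2); …
slice at 2/3, 8/3, 32/3, transform all 4 pieces, and sum them
∫ sqrt(6)*sqrt(t)/4·t^(s-1) over [0, 2/3)
over [2/3, 8/3), the kernel integral of 2*sqrt(6)*log(sqrt(6)*sqrt(t)/4)/(3*sqrt(t)) enters the sum
∫ 3·t^(s-1) over [8/3, 32/3)
for t in [32/3, 24): the term is ∫ 2·t^(s-1)

(2/3)**s*(16**s*(2*s + 1)*(4*s**2 - 4*s + 1) - 2**(2*s + 1)*s*(2*s + 1) + 2*36**s*(2*s + 1)*(4*s**2 - 4*s + 1) - 3*4**s*(2*s + 1)*(4*s**2 - 4*s + 1) + 8*s**2*(2*s + 1)*log(2) - 4*s*(2*s + 1)*log(2) + 4*s*(2*s + 1) + s*(4*s**2 - 4*s + 1))/(s*(2*s + 1)*(4*s**2 - 4*s + 1))
  Re(s) > -1/2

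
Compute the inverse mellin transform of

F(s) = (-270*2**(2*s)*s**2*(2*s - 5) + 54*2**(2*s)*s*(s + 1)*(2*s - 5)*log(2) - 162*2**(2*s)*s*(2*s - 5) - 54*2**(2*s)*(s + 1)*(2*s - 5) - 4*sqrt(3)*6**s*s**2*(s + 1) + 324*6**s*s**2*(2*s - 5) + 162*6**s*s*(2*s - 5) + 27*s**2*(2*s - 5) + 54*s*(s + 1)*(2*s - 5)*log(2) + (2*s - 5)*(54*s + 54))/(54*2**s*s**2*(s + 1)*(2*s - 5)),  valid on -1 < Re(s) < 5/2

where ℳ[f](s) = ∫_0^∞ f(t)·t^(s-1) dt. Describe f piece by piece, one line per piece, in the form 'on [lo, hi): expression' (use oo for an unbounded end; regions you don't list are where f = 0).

on [0, 1/2): t
on [1/2, 2): log(t)
on [2, 3): t + 3
on [3, oo): t**(-5/2)

slice at 1/2, 2, 3, transform all 4 pieces, and sum them
[0, 1/2) adds the kernel integral of t
[1/2, 2) adds the kernel integral of log(t)
for t in [2, 3): the term is ∫ (t + 3)·t^(s-1)
∫ t**(-5/2)·t^(s-1) over [3, ∞)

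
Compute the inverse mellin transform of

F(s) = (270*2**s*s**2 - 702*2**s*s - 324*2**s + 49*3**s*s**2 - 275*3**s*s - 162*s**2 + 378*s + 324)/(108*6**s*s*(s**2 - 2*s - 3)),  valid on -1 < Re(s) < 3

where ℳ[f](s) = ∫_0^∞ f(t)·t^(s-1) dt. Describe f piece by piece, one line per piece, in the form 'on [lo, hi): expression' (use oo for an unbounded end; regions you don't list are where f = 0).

on [0, 1/6): 3*t
on [1/6, 1/3): 6*t + 1
on [1/3, 1/2): 3*t/2
on [1/2, oo): 1/(27*t**3)

reversing the common scale on t: t on [0, 1/2); 2*t + 1 on [1/2, 1); t/2 on [1, 3/2); …
integrate the 4 segments split at 1/6, 1/3, 1/2, then add the results
[0, 1/6) adds the kernel integral of 3*t
∫ over [1/6, 1/3) of (6*t + 1)·t^(s-1) joins the sum
segment [1/3, 1/2) carries 3*t/2; integrate it
the [1/2, ∞) slice contributes ∫ 1/(27*t**3)·t^(s-1) dt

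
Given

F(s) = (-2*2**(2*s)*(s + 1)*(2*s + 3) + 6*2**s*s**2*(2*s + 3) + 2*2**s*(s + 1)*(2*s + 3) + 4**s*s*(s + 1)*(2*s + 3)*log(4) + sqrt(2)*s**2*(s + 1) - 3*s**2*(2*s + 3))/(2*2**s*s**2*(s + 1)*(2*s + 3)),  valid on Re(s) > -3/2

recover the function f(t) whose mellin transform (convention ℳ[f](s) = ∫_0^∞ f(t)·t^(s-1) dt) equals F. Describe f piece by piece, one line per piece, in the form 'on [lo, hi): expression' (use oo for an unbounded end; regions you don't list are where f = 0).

on [0, 1/2): t**(3/2)
on [1/2, 1): 3*t
on [1, 2): log(t)

slice at 1/2, 1, transform all 3 pieces, and sum them
piece [0, 1/2): integrate t**(3/2) against the kernel
on [1/2, 1) integrate f = 3*t against the kernel
[1, 2) adds the kernel integral of log(t)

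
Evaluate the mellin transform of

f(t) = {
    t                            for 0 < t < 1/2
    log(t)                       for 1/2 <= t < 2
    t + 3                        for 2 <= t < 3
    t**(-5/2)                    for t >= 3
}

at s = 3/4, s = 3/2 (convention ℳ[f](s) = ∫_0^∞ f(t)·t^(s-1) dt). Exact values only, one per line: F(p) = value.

cuts at 1/2, 2, 3: linearity sums the 4 kernel integrals
piece [0, 1/2): integrate t against the kernel
segment [1/2, 2) carries log(t); integrate it
the [2, 3) slice contributes ∫ (t + 3)·t^(s-1) dt
segment 3 to ∞ holds t**(-5/2); add its integral

F(3/4) = 2**(1/4)*(-436*sqrt(2) + 2*2**(3/4)*3**(1/4) + 65 + log(2**(42 + 84*sqrt(2))) + 180*6**(3/4))/63
F(3/2) = sqrt(2)*(-1139 + 30*sqrt(2) + 270*log(2) + 864*sqrt(6))/180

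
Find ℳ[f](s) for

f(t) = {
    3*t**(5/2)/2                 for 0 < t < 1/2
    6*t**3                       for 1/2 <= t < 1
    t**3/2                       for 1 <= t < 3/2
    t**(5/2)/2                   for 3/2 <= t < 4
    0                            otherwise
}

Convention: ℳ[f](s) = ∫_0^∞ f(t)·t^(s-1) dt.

breakpoints 1/2, 1, 3/2: one integral from each of the 4 segments
piece [0, 1/2): integrate 3*t**(5/2)/2 against the kernel
the [1/2, 1) slice contributes ∫ 6*t**3·t^(s-1) dt
∫ over [1, 3/2) of t**3/2·t^(s-1) joins the sum
for t in [3/2, 4): the term is ∫ t**(5/2)/2·t^(s-1)

(512*2**(2*s)*(s + 3) - 18*2**(1/2 - s)*3**(s + 1/2)*(s + 3) + 6*2**(1/2 - s)*(s + 3) + 27*(3/2)**s*(2*s + 5) + 176*s + 440 - 12*(2*s + 5)/2**s)/(16*(s + 3)*(2*s + 5))
  Re(s) > -5/2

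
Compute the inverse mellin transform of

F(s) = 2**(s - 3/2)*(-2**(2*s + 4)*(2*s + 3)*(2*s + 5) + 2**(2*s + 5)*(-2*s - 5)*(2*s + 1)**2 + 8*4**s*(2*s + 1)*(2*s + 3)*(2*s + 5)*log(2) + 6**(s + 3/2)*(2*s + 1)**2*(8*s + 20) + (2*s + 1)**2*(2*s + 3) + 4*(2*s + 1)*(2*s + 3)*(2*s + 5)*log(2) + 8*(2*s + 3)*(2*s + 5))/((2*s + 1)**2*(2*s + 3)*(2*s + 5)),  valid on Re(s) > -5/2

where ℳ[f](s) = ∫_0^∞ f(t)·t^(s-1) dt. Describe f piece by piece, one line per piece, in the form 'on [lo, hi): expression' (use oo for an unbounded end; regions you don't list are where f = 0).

the common scale on t comes off first: sqrt(2)*t**(5/2)/8 on [0, 1); sqrt(2)*sqrt(t)*log(t/2)/2 on [1, 4); sqrt(2)*t**(3/2)/2 on [4, 6)
remove the common scale on t first: t**(5/2) on [0, 1/2); sqrt(t)*log(t) on [1/2, 2); 2*t**(3/2) on [2, 3)
strip the shared t-power: t**2 on [0, 1/2); log(t) on [1/2, 2); 2*t on [2, 3)
decompose at 2, 8; ℳ[f](s) sums the 3 pieces' integrals
∫ t**(5/2)/32·t^(s-1) over [0, 2)
segment 2 to 8 holds sqrt(t)*log(t/4)/2; add its integral
over [8, 12), the kernel integral of t**(3/2)/4 enters the sum

on [0, 2): t**(5/2)/32
on [2, 8): sqrt(t)*log(t/4)/2
on [8, 12): t**(3/2)/4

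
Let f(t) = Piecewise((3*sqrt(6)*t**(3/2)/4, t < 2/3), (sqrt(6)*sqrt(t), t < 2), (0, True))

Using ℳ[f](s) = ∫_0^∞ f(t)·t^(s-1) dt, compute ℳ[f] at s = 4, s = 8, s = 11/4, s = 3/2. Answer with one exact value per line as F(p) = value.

peel off the common scale on t: 3*sqrt(3)*t**(3/2) on [0, 1/3); 2*sqrt(3)*sqrt(t) on [1/3, 1)
the common scale on t comes off first: t**(3/2) on [0, 1); 2*sqrt(t) on [1, 3)
integrate the 2 segments split at 2/3, then add the results
for t in [0, 2/3): the term is ∫ 3*sqrt(6)*t**(3/2)/4·t^(s-1)
segment [2/3, 2) carries sqrt(6)*sqrt(t); integrate it

F(4) = -416/8019 + 64*sqrt(3)/9
F(8) = -3584/706401 + 1024*sqrt(3)/17
F(11/4) = 16*2**(3/4)*3**(1/4)*(-7 + 306*3**(1/4))/1989
F(3/2) = 50*sqrt(6)/27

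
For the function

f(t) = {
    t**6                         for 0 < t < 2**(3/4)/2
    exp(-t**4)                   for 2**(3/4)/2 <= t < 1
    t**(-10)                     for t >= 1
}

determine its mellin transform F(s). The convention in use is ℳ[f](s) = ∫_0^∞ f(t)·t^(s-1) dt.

(2**(3/4)/2)**s*(2**(s/4)*(s - 10)*(s + 6)*uppergamma(s/4, 1/2) - 2**(s/4)*(s - 10)*(s + 6)*uppergamma(s/4, 1) - 4*2**(s/4)*(s + 6) + sqrt(2)*(s - 10))/(4*(s - 10)*(s + 6))
  -6 < Re(s) < 10

invert the power substitution to get t**3 on [0, sqrt(2)/2); exp(-t**2) on [sqrt(2)/2, 1); t**(-5) on [1, ∞)
strip the power substitution: t**(3/2) on [0, 1/2); exp(-t) on [1/2, 1); t**(-5/2) on [1, ∞)
slice at 2**(3/4)/2, 1, transform all 3 pieces, and sum them
segment [0, 2**(3/4)/2) carries t**6; integrate it
on [2**(3/4)/2, 1) integrate f = exp(-t**4) against the kernel
∫ t**(-10)·t^(s-1) over [1, ∞)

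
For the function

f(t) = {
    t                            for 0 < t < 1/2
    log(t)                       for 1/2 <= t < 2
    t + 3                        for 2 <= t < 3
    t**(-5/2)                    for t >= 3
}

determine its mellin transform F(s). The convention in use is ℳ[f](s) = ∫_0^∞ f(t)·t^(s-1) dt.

(-270*2**(2*s)*s**2*(2*s - 5) + 54*2**(2*s)*s*(s + 1)*(2*s - 5)*log(2) - 162*2**(2*s)*s*(2*s - 5) - 54*2**(2*s)*(s + 1)*(2*s - 5) - 4*sqrt(3)*6**s*s**2*(s + 1) + 324*6**s*s**2*(2*s - 5) + 162*6**s*s*(2*s - 5) + 27*s**2*(2*s - 5) + 54*s*(s + 1)*(2*s - 5)*log(2) + (2*s - 5)*(54*s + 54))/(54*2**s*s**2*(s + 1)*(2*s - 5))
  -1 < Re(s) < 5/2

slice at 1/2, 2, 3, transform all 4 pieces, and sum them
on [0, 1/2) integrate f = t against the kernel
on [1/2, 2) integrate f = log(t) against the kernel
between 2 and 3 the integrand is (t + 3)·t^(s-1)
piece [3, ∞): integrate t**(-5/2) against the kernel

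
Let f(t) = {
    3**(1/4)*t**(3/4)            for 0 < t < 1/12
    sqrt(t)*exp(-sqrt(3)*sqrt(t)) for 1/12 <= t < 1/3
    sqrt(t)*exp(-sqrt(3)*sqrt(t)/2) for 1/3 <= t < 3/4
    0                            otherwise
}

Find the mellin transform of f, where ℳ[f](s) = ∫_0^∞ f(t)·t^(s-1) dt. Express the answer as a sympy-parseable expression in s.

remove the shared t-power first: 3**(1/4)*t**(1/4) on [0, 1/12); exp(-sqrt(3)*sqrt(t)) on [1/12, 1/3); exp(-sqrt(3)*sqrt(t)/2) on [1/3, 3/4)
undo the common scale on t: t**(1/4) on [0, 1/4); exp(-sqrt(t)) on [1/4, 1); exp(-sqrt(t)/2) on [1, 9/4)
remove the power substitution first: sqrt(t) on [0, 1/2); exp(-t) on [1/2, 1); exp(-t/2) on [1, 3/2)
decompose at 1/12, 1/3; ℳ[f](s) sums the 3 pieces' integrals
∫ 3**(1/4)*t**(3/4)·t^(s-1) over [0, 1/12)
∫ over [1/12, 1/3) of sqrt(t)*exp(-sqrt(3)*sqrt(t))·t^(s-1) joins the sum
for t in [1/3, 3/4): the term is ∫ sqrt(t)*exp(-sqrt(3)*sqrt(t)/2)·t^(s-1)

3**(-s - 1/2)*(2**(2*s + 1)*(4*s + 3)*uppergamma(2*s + 1, 1/2) - 2**(2*s + 1)*(4*s + 3)*uppergamma(2*s + 1, 1) + 2**(4*s + 2)*(4*s + 3)*uppergamma(2*s + 1, 1/2) - 2**(4*s + 2)*(4*s + 3)*uppergamma(2*s + 1, 3/4) + sqrt(2))/(4**s*(4*s + 3))
  Re(s) > -3/4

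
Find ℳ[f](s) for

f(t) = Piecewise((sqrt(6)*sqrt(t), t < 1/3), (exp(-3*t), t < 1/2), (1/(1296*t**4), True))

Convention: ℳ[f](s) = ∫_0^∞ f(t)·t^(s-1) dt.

(2**s*(s - 4)*(2*s + 1)*uppergamma(s, 1) - 2**s*(s - 4)*(2*s + 1)*uppergamma(s, 3/2) + 2*2**(s + 1/2)*(s - 4) - 3**s*(2*s + 1)/81)/(6**s*(s - 4)*(2*s + 1))
  -1/2 < Re(s) < 4

undo the common scale on t: sqrt(3)*sqrt(t) on [0, 2/3); exp(-3*t/2) on [2/3, 1); 1/(81*t**4) on [1, ∞)
undo the common scale on t: sqrt(t) on [0, 2); exp(-t/2) on [2, 3); t**(-4) on [3, ∞)
decompose at 1/3, 1/2; ℳ[f](s) sums the 3 pieces' integrals
piece [0, 1/3): integrate sqrt(6)*sqrt(t) against the kernel
∫ exp(-3*t)·t^(s-1) over [1/3, 1/2)
over [1/2, ∞), the kernel integral of 1/(1296*t**4) enters the sum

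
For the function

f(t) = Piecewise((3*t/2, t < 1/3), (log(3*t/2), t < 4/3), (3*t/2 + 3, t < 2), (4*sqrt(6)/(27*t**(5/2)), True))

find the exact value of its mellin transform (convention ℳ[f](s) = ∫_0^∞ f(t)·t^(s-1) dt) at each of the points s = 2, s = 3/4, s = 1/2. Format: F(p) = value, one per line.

F(2) = 8*sqrt(3)/27 + 17*log(2)/18 + 23/4
F(3/4) = 2*3**(1/4)*(-436*sqrt(2) + 2*2**(3/4)*3**(1/4) + 65 + log(2**(42 + 84*sqrt(2))) + 180*6**(3/4))/189
F(1/2) = sqrt(3)*(-330 + sqrt(2) + 108*log(2) + 144*sqrt(6))/54

strip the common scale on t: t on [0, 1/2); log(t) on [1/2, 2); t + 3 on [2, 3); …
along the cuts 1/3, 4/3, 2, ℳ[f](s) splits into 4 integrals
on [0, 1/3) integrate f = 3*t/2 against the kernel
∫ log(3*t/2)·t^(s-1) over [1/3, 4/3)
segment 4/3 to 2 holds (3*t/2 + 3); add its integral
the [2, ∞) slice contributes ∫ 4*sqrt(6)/(27*t**(5/2))·t^(s-1) dt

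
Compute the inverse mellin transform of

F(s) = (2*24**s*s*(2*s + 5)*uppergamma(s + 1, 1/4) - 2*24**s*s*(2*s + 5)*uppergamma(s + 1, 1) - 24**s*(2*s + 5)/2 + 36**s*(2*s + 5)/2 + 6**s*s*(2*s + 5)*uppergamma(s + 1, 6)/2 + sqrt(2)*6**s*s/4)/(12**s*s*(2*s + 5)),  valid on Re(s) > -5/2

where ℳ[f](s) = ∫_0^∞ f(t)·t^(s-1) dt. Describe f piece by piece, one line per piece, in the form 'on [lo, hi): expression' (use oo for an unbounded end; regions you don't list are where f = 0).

on [0, 1/2): t**(5/2)
on [1/2, 2): t*exp(-t/2)
on [2, 3): 1/2
on [3, oo): t*exp(-2*t)

reversing the shared t-power: t**(3/2) on [0, 1/2); exp(-t/2) on [1/2, 2); 1/(2*t) on [2, 3); …
summing 4 kernel integrals split by 1/2, 2, 3 yields ℳ[f](s)
segment 0 to 1/2 holds t**(5/2); add its integral
for t in [1/2, 2): the term is ∫ t*exp(-t/2)·t^(s-1)
on [2, 3): add ∫ 1/2·t^(s-1) dt
on [3, ∞): add ∫ t*exp(-2*t)·t^(s-1) dt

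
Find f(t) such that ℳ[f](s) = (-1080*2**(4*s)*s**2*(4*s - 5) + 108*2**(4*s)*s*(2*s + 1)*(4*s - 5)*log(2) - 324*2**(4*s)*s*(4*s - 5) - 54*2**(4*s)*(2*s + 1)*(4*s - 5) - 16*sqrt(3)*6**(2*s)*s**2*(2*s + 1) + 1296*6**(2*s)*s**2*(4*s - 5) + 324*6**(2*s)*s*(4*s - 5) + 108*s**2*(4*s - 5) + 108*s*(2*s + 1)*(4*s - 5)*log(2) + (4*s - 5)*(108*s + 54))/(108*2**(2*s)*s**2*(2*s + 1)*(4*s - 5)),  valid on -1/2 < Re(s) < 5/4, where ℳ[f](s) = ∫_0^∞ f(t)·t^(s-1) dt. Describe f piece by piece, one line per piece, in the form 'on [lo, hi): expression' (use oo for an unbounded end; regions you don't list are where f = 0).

on [0, 1/4): sqrt(t)
on [1/4, 4): log(sqrt(t))
on [4, 9): sqrt(t) + 3
on [9, oo): t**(-5/4)

peel off the power substitution: t on [0, 1/2); log(t) on [1/2, 2); t + 3 on [2, 3); …
breakpoints 1/4, 4, 9: one integral from each of the 4 segments
for t in [0, 1/4): the term is ∫ sqrt(t)·t^(s-1)
piece [1/4, 4): integrate log(sqrt(t)) against the kernel
segment 4 to 9 holds (sqrt(t) + 3); add its integral
segment 9 to ∞ holds t**(-5/4); add its integral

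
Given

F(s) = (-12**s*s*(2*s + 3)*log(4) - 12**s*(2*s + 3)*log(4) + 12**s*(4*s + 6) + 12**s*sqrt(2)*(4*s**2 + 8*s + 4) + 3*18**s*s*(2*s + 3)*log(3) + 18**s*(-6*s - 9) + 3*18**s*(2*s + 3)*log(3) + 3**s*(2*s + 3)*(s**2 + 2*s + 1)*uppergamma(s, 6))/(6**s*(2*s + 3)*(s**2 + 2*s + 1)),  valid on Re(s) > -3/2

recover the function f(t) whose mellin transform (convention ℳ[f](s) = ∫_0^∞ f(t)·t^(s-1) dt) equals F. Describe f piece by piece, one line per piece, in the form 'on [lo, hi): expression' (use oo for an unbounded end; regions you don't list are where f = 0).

on [0, 2): t**(3/2)
on [2, 3): t*log(t)
on [3, oo): exp(-2*t)

decompose at 2, 3; ℳ[f](s) sums the 3 pieces' integrals
segment 0 to 2 holds t**(3/2); add its integral
over [2, 3), the kernel integral of t*log(t) enters the sum
piece [3, ∞): integrate exp(-2*t) against the kernel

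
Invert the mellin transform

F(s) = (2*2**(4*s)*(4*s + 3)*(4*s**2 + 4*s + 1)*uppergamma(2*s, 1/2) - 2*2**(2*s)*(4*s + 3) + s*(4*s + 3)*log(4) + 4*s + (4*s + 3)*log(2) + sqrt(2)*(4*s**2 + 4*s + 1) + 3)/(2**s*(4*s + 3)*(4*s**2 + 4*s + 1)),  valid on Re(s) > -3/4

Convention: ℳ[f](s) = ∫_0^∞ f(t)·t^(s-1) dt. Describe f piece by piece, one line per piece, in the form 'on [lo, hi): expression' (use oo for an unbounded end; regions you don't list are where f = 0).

on [0, 1/2): 2**(1/4)*t**(3/4)/2
on [1/2, 2): sqrt(2)*sqrt(t)*log(sqrt(2)*sqrt(t)/2)/2
on [2, oo): exp(-sqrt(2)*sqrt(t)/4)

strip the common scale on t: t**(3/4) on [0, 1/4); sqrt(t)*log(sqrt(t)) on [1/4, 1); exp(-sqrt(t)/2) on [1, ∞)
undo the power substitution: t**(3/2) on [0, 1/2); t*log(t) on [1/2, 1); exp(-t/2) on [1, ∞)
linearity at 1/2, 2 turns ℳ[f](s) into 3 summed integrals
∫ 2**(1/4)*t**(3/4)/2·t^(s-1) over [0, 1/2)
on [1/2, 2): add ∫ sqrt(2)*sqrt(t)*log(sqrt(2)*sqrt(t)/2)/2·t^(s-1) dt
for t in [2, ∞): the term is ∫ exp(-sqrt(2)*sqrt(t)/4)·t^(s-1)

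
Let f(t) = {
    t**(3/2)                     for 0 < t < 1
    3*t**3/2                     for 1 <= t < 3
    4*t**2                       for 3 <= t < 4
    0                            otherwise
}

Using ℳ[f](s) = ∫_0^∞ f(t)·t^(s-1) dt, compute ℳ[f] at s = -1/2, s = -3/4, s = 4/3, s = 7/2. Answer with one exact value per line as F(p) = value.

treat the 3 regions marked off by 1, 3 separately and sum
[0, 1) adds the kernel integral of t**(3/2)
[1, 3) adds the kernel integral of 3*t**3/2
piece [3, 4): integrate 4*t**2 against the kernel

F(-1/2) = 326/15 - 13*sqrt(3)/5
F(-3/4) = -18*3**(1/4)/5 + 2/3 + 64*sqrt(2)/5
F(4/3) = -567*3**(1/3)/130 + 3/442 + 384*2**(2/3)/5
F(7/2) = 1064938/715 - 1215*sqrt(3)/143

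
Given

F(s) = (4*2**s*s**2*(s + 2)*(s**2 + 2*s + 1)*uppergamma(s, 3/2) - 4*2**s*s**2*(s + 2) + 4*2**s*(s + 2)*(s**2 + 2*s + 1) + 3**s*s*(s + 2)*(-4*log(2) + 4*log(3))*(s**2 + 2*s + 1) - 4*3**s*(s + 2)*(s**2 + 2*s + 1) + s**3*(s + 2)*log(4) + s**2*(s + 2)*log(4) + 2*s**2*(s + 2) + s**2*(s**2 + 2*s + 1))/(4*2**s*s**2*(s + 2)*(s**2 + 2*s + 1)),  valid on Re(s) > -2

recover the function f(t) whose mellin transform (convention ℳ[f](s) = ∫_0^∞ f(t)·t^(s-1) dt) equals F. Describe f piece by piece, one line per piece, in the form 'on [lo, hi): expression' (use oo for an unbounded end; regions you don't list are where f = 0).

slice at 1/2, 1, 3/2, transform all 4 pieces, and sum them
on [0, 1/2) integrate f = t**2 against the kernel
∫ over [1/2, 1) of t*log(t)·t^(s-1) joins the sum
segment [1, 3/2) carries log(t); integrate it
on [3/2, ∞): add ∫ exp(-t)·t^(s-1) dt

on [0, 1/2): t**2
on [1/2, 1): t*log(t)
on [1, 3/2): log(t)
on [3/2, oo): exp(-t)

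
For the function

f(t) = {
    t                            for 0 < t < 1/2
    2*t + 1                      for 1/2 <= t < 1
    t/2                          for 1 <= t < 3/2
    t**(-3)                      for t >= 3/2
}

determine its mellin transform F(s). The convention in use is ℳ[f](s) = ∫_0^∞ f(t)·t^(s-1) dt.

breakpoints 1/2, 1, 3/2: one integral from each of the 4 segments
segment 0 to 1/2 holds t; add its integral
on [1/2, 1): add ∫ (2*t + 1)·t^(s-1) dt
piece [1, 3/2): integrate t/2 against the kernel
segment [3/2, ∞) carries t**(-3); integrate it

(270*2**s*s**2 - 702*2**s*s - 324*2**s + 49*3**s*s**2 - 275*3**s*s - 162*s**2 + 378*s + 324)/(108*2**s*s*(s**2 - 2*s - 3))
  -1 < Re(s) < 3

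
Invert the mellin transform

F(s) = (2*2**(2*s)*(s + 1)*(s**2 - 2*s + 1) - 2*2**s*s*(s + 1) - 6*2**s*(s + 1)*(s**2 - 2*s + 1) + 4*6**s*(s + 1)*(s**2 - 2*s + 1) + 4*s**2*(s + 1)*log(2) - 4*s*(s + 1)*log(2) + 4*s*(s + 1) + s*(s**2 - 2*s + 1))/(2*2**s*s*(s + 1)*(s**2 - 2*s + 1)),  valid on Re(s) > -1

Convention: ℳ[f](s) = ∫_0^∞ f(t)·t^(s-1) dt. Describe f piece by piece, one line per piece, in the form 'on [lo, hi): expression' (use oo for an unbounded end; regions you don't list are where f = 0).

on [0, 1/2): t
on [1/2, 1): log(t)/t
on [1, 2): 3
on [2, 3): 2

cuts at 1/2, 1, 2: linearity sums the 4 kernel integrals
[0, 1/2) adds the kernel integral of t
piece [1/2, 1): integrate log(t)/t against the kernel
piece [1, 2): integrate 3 against the kernel
the [2, 3) slice contributes ∫ 2·t^(s-1) dt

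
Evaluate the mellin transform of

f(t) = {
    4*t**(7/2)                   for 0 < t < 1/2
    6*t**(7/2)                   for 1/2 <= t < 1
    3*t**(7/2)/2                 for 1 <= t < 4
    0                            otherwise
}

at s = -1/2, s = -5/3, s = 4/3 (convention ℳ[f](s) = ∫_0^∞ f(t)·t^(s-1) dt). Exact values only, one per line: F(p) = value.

F(-1/2) = 401/12
F(-5/3) = -3*2**(1/6)/11 + 27/11 + 72*2**(2/3)/11
F(4/3) = -3*2**(1/6)/232 + 27/29 + 4608*2**(2/3)/29

integrate the 3 segments split at 1/2, 1, then add the results
the [0, 1/2) slice contributes ∫ 4*t**(7/2)·t^(s-1) dt
for t in [1/2, 1): the term is ∫ 6*t**(7/2)·t^(s-1)
the [1, 4) slice contributes ∫ 3*t**(7/2)/2·t^(s-1) dt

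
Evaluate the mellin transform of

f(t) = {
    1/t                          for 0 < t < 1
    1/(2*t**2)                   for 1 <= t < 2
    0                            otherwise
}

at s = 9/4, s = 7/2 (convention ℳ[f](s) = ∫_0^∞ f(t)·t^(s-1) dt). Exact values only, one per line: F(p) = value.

undo the power substitution: 1/sqrt(t) on [0, 1); 1/(2*t) on [1, 4)
undo the shared t-power: sqrt(t) on [0, 1); 1/2 on [1, 4)
peel off the power substitution: t on [0, 1); 1/2 on [1, 2)
linearity at 1 turns ℳ[f](s) into 2 summed integrals
∫ 1/t·t^(s-1) over [0, 1)
∫ over [1, 2) of 1/(2*t**2)·t^(s-1) joins the sum

F(9/4) = -6/5 + 2*2**(1/4)
F(7/2) = 1/15 + 2*sqrt(2)/3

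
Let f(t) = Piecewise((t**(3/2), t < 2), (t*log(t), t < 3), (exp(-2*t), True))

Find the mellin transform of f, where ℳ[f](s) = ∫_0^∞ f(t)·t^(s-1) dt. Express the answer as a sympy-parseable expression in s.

f breaks at 2, 3 into 3 integrals to sum
piece [0, 2): integrate t**(3/2) against the kernel
the [2, 3) slice contributes ∫ t*log(t)·t^(s-1) dt
[3, ∞) adds the kernel integral of exp(-2*t)

(-12**s*s*(2*s + 3)*log(4) - 12**s*(2*s + 3)*log(4) + 12**s*(4*s + 6) + 12**s*sqrt(2)*(4*s**2 + 8*s + 4) + 3*18**s*s*(2*s + 3)*log(3) + 18**s*(-6*s - 9) + 3*18**s*(2*s + 3)*log(3) + 3**s*(2*s + 3)*(s**2 + 2*s + 1)*uppergamma(s, 6))/(6**s*(2*s + 3)*(s**2 + 2*s + 1))
  Re(s) > -3/2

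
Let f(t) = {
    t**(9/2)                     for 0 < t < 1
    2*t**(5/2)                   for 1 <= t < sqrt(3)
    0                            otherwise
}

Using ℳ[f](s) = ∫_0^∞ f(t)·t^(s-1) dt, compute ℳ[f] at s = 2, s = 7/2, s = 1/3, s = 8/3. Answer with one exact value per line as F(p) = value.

F(2) = -34/117 + 4*3**(1/4)
F(7/2) = 211/24
F(1/3) = -246/493 + 36*3**(5/12)/17
F(8/3) = -330/1333 + 108*3**(7/12)/31

undo the shared t-power: t**4 on [0, 1); 2*t**2 on [1, sqrt(3))
back out the power substitution: t**2 on [0, 1); 2*t on [1, 3)
strip the shared t-power: t**(3/2) on [0, 1); 2*sqrt(t) on [1, 3)
integrate the 2 segments split at 1, then add the results
∫ over [0, 1) of t**(9/2)·t^(s-1) joins the sum
∫ over [1, sqrt(3)) of 2*t**(5/2)·t^(s-1) joins the sum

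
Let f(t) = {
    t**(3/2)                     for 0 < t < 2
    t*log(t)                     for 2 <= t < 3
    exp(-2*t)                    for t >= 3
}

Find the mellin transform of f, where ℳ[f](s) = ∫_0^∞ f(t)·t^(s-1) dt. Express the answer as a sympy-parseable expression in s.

(-12**s*s*(2*s + 3)*log(4) - 12**s*(2*s + 3)*log(4) + 12**s*(4*s + 6) + 12**s*sqrt(2)*(4*s**2 + 8*s + 4) + 3*18**s*s*(2*s + 3)*log(3) + 18**s*(-6*s - 9) + 3*18**s*(2*s + 3)*log(3) + 3**s*(2*s + 3)*(s**2 + 2*s + 1)*uppergamma(s, 6))/(6**s*(2*s + 3)*(s**2 + 2*s + 1))
  Re(s) > -3/2

breakpoints 2, 3: one integral from each of the 3 segments
[0, 2) adds the kernel integral of t**(3/2)
segment [2, 3) carries t*log(t); integrate it
on [3, ∞): add ∫ exp(-2*t)·t^(s-1) dt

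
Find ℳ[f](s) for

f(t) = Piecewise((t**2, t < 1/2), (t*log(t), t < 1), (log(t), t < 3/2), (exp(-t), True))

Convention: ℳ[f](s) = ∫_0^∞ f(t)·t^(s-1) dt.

along the cuts 1/2, 1, 3/2, ℳ[f](s) splits into 4 integrals
segment 0 to 1/2 holds t**2; add its integral
segment 1/2 to 1 holds t*log(t); add its integral
between 1 and 3/2 the integrand is log(t)·t^(s-1)
segment 3/2 to ∞ holds exp(-t); add its integral

(4*2**s*s**2*(s + 2)*(s**2 + 2*s + 1)*uppergamma(s, 3/2) - 4*2**s*s**2*(s + 2) + 4*2**s*(s + 2)*(s**2 + 2*s + 1) + 3**s*s*(s + 2)*(-4*log(2) + 4*log(3))*(s**2 + 2*s + 1) - 4*3**s*(s + 2)*(s**2 + 2*s + 1) + s**3*(s + 2)*log(4) + s**2*(s + 2)*log(4) + 2*s**2*(s + 2) + s**2*(s**2 + 2*s + 1))/(4*2**s*s**2*(s + 2)*(s**2 + 2*s + 1))
  Re(s) > -2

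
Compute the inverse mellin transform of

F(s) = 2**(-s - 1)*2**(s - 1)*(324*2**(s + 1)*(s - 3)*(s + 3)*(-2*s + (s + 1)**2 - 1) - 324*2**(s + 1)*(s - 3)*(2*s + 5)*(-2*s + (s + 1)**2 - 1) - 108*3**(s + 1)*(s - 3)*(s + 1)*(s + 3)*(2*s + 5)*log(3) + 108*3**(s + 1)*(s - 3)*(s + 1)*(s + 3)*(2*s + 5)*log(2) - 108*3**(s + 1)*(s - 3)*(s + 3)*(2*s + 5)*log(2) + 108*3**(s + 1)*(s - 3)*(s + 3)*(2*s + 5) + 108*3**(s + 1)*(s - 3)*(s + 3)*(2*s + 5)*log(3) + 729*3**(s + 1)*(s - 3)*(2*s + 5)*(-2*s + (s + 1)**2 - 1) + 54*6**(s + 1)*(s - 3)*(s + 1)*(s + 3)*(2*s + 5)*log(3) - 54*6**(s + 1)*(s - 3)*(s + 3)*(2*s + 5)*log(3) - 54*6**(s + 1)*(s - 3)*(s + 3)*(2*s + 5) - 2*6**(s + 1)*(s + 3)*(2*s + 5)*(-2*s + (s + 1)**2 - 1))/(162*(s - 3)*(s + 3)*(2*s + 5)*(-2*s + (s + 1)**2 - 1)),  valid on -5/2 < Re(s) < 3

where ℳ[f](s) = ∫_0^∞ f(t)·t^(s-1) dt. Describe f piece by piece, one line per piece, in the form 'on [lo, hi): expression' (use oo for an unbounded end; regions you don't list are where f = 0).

on [0, 2): sqrt(2)*t**(5/2)/16
on [2, 3): t**3/8
on [3, 6): log(t/2)/2
on [6, oo): 4/t**3

undo the shared t-power: sqrt(2)*t**(7/2)/16 on [0, 2); t**4/8 on [2, 3); t*log(t/2)/2 on [3, 6); …
invert the common scale on t to get t**(7/2) on [0, 1); 2*t**4 on [1, 3/2); t*log(t) on [3/2, 3); …
reversing the shared t-power: t**(3/2) on [0, 1); 2*t**2 on [1, 3/2); log(t)/t on [3/2, 3); …
integrate the 4 segments split at 2, 3, 6, then add the results
over [0, 2), the kernel integral of sqrt(2)*t**(5/2)/16 enters the sum
between 2 and 3 the integrand is t**3/8·t^(s-1)
[3, 6) adds the kernel integral of log(t/2)/2
between 6 and ∞ the integrand is 4/t**3·t^(s-1)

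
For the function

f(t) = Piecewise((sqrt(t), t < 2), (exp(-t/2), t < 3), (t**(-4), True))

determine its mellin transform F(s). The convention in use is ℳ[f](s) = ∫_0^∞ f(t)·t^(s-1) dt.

(2**s*(s - 4)*(2*s + 1)*uppergamma(s, 1) - 2**s*(s - 4)*(2*s + 1)*uppergamma(s, 3/2) + 2*2**(s + 1/2)*(s - 4) - 3**s*(2*s + 1)/81)/((s - 4)*(2*s + 1))
  -1/2 < Re(s) < 4

decompose at 2, 3; ℳ[f](s) sums the 3 pieces' integrals
over [0, 2), the kernel integral of sqrt(t) enters the sum
∫ exp(-t/2)·t^(s-1) over [2, 3)
on [3, ∞): add ∫ t**(-4)·t^(s-1) dt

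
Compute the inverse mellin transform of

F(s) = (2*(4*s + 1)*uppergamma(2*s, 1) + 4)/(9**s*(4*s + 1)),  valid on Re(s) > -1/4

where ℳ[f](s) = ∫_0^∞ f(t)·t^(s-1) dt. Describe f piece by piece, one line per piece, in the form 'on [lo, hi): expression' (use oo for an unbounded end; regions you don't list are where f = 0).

peel off the power substitution: sqrt(3)*sqrt(t) on [0, 1/3); exp(-3*t) on [1/3, ∞)
undo the common scale on t: sqrt(t) on [0, 1); exp(-t) on [1, ∞)
along the cuts 1/9, ℳ[f](s) splits into 2 integrals
[0, 1/9) adds the kernel integral of sqrt(3)*t**(1/4)
segment 1/9 to ∞ holds exp(-3*sqrt(t)); add its integral

on [0, 1/9): sqrt(3)*t**(1/4)
on [1/9, oo): exp(-3*sqrt(t))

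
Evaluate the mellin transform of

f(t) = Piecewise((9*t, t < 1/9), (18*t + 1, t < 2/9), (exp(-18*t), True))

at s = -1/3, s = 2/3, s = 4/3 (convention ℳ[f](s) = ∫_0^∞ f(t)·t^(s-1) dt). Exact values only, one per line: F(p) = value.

strip the common scale on t: 3*t on [0, 1/3); 6*t + 1 on [1/3, 2/3); exp(-6*t) on [2/3, ∞)
remove the common scale on t first: t on [0, 1); 2*t + 1 on [1, 2); exp(-2*t) on [2, ∞)
integrate the 3 segments split at 1/9, 2/9, then add the results
over [0, 1/9), the kernel integral of 9*t enters the sum
segment 1/9 to 2/9 holds (18*t + 1); add its integral
over [2/9, ∞), the kernel integral of exp(-18*t) enters the sum

F(-1/3) = 6**(2/3)*(2*2**(2/3)*uppergamma(-1/3, 4) + 3*2**(1/3) + 6)/4
F(2/3) = 6**(2/3)*(-21*2**(1/3) + 5*2**(2/3)*uppergamma(2/3, 4) + 78)/180
F(4/3) = 6**(1/3)*(-33*2**(2/3) + 14*2**(1/3)*uppergamma(4/3, 4) + 276)/1512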